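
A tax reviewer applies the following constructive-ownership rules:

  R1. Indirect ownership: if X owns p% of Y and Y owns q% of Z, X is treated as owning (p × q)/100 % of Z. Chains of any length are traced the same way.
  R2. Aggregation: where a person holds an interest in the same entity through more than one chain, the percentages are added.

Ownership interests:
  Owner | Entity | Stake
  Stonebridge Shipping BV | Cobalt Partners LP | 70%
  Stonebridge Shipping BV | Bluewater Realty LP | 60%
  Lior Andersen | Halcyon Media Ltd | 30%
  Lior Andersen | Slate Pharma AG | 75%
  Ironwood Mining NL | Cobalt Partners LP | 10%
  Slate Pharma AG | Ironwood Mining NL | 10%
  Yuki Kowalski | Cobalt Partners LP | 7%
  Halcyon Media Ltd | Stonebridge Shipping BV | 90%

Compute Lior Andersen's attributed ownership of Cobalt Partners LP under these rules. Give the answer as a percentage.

19.65%

Chain via Slate Pharma AG → Ironwood Mining NL (R1): 75% × 10% × 10% = 0.75% of Cobalt Partners LP.
Chain via Halcyon Media Ltd → Stonebridge Shipping BV (R1): 30% × 90% × 70% = 18.9% of Cobalt Partners LP.
Aggregating (R2): 0.75% + 18.9% = 19.65%.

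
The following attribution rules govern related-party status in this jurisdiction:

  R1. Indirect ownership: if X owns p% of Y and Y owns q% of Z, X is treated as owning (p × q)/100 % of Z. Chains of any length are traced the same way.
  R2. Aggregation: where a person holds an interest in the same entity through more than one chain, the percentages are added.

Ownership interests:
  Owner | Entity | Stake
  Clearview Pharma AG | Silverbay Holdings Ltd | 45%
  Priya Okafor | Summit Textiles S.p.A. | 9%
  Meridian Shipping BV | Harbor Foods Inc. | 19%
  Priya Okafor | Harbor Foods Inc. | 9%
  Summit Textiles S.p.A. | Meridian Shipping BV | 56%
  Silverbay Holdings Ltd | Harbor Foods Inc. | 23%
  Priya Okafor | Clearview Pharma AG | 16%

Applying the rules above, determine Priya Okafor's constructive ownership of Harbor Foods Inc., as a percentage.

Chain via Summit Textiles S.p.A. → Meridian Shipping BV (R1): 9% × 56% × 19% = 0.9576% of Harbor Foods Inc.
Chain via Clearview Pharma AG → Silverbay Holdings Ltd (R1): 16% × 45% × 23% = 1.656% of Harbor Foods Inc.
Direct interest in Harbor Foods Inc: 9%.
Aggregating (R2): 0.9576% + 1.656% + 9% = 11.6136%.

11.6136%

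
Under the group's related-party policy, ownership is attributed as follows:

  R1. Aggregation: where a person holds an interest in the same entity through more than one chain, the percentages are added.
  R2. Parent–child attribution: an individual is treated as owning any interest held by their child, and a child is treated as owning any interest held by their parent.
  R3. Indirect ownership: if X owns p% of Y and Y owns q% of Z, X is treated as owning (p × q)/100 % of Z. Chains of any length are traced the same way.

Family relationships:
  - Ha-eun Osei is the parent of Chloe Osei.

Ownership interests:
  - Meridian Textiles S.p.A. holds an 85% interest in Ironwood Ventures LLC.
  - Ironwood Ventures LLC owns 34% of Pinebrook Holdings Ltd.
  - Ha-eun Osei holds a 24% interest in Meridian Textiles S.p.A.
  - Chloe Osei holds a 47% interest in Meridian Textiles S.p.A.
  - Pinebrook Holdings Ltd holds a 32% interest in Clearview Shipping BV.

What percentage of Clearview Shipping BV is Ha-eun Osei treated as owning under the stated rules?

6.56608%

By parent–child attribution (R2), Ha-eun Osei is treated as also owning Chloe Osei's interest in Meridian Textiles S.p.A, giving 24% + 47% = 71%.
Chain via Meridian Textiles S.p.A. → Ironwood Ventures LLC → Pinebrook Holdings Ltd (R3): 71% × 85% × 34% × 32% = 6.56608% of Clearview Shipping BV.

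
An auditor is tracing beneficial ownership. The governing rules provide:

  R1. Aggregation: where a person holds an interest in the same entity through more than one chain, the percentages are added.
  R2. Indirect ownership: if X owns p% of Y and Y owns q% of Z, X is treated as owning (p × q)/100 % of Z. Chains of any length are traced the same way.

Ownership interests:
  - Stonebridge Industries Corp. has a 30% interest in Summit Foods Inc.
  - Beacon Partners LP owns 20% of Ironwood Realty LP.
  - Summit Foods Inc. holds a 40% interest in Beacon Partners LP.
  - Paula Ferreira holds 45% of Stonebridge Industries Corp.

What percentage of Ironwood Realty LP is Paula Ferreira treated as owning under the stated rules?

Chain via Stonebridge Industries Corp. → Summit Foods Inc. → Beacon Partners LP (R2): 45% × 30% × 40% × 20% = 1.08% of Ironwood Realty LP.

1.08%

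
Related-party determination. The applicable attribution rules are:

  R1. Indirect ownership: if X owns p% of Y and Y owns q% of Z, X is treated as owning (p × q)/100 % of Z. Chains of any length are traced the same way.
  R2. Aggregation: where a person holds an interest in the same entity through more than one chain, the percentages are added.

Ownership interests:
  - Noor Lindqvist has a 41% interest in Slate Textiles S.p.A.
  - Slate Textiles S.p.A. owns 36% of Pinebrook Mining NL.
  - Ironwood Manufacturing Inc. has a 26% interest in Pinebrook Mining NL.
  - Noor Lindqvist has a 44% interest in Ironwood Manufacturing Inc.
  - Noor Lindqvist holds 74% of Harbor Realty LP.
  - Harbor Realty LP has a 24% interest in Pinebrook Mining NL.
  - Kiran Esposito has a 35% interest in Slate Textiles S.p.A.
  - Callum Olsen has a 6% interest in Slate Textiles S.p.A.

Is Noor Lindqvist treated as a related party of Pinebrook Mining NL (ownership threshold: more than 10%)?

Chain via Ironwood Manufacturing Inc. (R1): 44% × 26% = 11.44% of Pinebrook Mining NL.
Chain via Slate Textiles S.p.A. (R1): 41% × 36% = 14.76% of Pinebrook Mining NL.
Chain via Harbor Realty LP (R1): 74% × 24% = 17.76% of Pinebrook Mining NL.
Aggregating (R2): 11.44% + 14.76% + 17.76% = 43.96%.
43.96% exceeds the 10% threshold, so Noor is a related party to Pinebrook Mining NL.

Yes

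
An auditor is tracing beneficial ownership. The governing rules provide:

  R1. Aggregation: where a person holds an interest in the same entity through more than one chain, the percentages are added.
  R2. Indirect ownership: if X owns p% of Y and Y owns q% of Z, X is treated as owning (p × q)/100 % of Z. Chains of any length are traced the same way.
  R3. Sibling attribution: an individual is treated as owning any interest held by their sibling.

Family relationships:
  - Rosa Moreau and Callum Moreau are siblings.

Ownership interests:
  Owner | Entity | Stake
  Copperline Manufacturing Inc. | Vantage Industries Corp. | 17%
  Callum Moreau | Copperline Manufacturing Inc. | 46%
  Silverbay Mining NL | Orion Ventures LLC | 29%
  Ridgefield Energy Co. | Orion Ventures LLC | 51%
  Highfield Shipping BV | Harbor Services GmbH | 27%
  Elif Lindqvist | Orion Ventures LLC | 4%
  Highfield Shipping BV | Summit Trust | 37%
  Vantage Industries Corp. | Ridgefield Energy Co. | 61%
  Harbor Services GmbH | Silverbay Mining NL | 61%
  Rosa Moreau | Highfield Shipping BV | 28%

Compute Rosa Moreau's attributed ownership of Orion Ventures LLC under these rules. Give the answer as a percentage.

By sibling attribution (R3), Rosa Moreau is treated as owning Callum Moreau's 46% interest in Copperline Manufacturing Inc.
Chain via Highfield Shipping BV → Harbor Services GmbH → Silverbay Mining NL (R2): 28% × 27% × 61% × 29% = 1.337364% of Orion Ventures LLC.
Chain via Copperline Manufacturing Inc. → Vantage Industries Corp. → Ridgefield Energy Co. (R2): 46% × 17% × 61% × 51% = 2.432802% of Orion Ventures LLC.
Aggregating (R1): 1.337364% + 2.432802% = 3.770166%.

3.770166%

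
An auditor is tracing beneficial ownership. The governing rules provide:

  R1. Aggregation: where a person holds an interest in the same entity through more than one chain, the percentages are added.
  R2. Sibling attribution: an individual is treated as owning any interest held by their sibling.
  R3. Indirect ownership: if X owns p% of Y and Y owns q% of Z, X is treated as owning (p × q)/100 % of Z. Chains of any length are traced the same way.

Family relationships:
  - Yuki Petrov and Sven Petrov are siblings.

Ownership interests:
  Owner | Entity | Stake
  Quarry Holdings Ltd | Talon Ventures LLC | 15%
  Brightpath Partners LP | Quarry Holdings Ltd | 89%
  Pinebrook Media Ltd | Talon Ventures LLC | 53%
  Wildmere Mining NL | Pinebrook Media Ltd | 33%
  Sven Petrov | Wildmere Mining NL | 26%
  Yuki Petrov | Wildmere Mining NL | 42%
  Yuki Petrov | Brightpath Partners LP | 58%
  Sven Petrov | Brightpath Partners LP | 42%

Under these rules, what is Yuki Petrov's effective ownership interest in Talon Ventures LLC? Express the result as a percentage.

25.2432%

By sibling attribution (R2), Yuki Petrov is treated as also owning Sven Petrov's interest in Brightpath Partners LP, giving 58% + 42% = 100%.
By sibling attribution (R2), Yuki Petrov is treated as also owning Sven Petrov's interest in Wildmere Mining NL, giving 42% + 26% = 68%.
Chain via Brightpath Partners LP → Quarry Holdings Ltd (R3): 100% × 89% × 15% = 13.35% of Talon Ventures LLC.
Chain via Wildmere Mining NL → Pinebrook Media Ltd (R3): 68% × 33% × 53% = 11.8932% of Talon Ventures LLC.
Aggregating (R1): 13.35% + 11.8932% = 25.2432%.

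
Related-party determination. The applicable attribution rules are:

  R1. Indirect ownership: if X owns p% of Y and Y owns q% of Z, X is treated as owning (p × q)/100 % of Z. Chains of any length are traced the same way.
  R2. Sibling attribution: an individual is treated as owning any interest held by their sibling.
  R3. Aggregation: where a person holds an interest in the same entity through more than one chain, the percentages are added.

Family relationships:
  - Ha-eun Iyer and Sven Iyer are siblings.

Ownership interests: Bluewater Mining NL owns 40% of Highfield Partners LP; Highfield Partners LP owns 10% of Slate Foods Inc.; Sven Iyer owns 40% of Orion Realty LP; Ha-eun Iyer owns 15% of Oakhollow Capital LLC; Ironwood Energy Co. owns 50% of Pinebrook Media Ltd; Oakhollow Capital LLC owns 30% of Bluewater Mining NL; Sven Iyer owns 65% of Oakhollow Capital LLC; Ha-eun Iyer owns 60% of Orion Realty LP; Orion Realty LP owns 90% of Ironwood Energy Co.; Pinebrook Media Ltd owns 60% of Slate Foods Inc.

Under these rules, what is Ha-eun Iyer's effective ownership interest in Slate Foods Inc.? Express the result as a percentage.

27.96%

By sibling attribution (R2), Ha-eun Iyer is treated as also owning Sven Iyer's interest in Orion Realty LP, giving 60% + 40% = 100%.
By sibling attribution (R2), Ha-eun Iyer is treated as also owning Sven Iyer's interest in Oakhollow Capital LLC, giving 15% + 65% = 80%.
Chain via Orion Realty LP → Ironwood Energy Co. → Pinebrook Media Ltd (R1): 100% × 90% × 50% × 60% = 27% of Slate Foods Inc.
Chain via Oakhollow Capital LLC → Bluewater Mining NL → Highfield Partners LP (R1): 80% × 30% × 40% × 10% = 0.96% of Slate Foods Inc.
Aggregating (R3): 27% + 0.96% = 27.96%.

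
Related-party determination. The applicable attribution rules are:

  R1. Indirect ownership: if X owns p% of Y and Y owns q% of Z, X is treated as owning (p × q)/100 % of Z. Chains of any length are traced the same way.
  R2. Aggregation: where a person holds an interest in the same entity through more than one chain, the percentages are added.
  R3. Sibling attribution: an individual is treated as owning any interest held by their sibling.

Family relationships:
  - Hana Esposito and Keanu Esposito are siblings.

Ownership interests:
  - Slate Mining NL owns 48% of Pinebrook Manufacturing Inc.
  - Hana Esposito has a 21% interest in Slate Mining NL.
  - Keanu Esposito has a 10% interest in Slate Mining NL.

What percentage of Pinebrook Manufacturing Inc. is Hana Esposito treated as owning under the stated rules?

By sibling attribution (R3), Hana Esposito is treated as also owning Keanu Esposito's interest in Slate Mining NL, giving 21% + 10% = 31%.
Chain via Slate Mining NL (R1): 31% × 48% = 14.88% of Pinebrook Manufacturing Inc.

14.88%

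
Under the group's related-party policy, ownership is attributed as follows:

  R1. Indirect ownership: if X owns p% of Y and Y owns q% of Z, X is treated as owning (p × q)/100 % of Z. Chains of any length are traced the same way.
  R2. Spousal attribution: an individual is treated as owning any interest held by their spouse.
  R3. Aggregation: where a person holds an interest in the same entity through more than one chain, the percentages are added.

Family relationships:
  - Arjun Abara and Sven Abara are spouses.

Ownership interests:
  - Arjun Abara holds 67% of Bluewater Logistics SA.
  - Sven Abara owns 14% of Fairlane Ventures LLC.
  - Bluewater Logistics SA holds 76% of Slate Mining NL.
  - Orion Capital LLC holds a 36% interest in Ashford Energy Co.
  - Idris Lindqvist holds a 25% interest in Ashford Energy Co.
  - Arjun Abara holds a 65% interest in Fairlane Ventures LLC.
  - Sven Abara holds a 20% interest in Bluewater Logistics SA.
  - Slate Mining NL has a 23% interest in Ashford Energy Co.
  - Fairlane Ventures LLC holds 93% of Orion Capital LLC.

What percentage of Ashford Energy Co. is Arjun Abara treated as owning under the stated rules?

By spousal attribution (R2), Arjun Abara is treated as also owning Sven Abara's interest in Fairlane Ventures LLC, giving 65% + 14% = 79%.
By spousal attribution (R2), Arjun Abara is treated as also owning Sven Abara's interest in Bluewater Logistics SA, giving 67% + 20% = 87%.
Chain via Fairlane Ventures LLC → Orion Capital LLC (R1): 79% × 93% × 36% = 26.4492% of Ashford Energy Co.
Chain via Bluewater Logistics SA → Slate Mining NL (R1): 87% × 76% × 23% = 15.2076% of Ashford Energy Co.
Aggregating (R3): 26.4492% + 15.2076% = 41.6568%.

41.6568%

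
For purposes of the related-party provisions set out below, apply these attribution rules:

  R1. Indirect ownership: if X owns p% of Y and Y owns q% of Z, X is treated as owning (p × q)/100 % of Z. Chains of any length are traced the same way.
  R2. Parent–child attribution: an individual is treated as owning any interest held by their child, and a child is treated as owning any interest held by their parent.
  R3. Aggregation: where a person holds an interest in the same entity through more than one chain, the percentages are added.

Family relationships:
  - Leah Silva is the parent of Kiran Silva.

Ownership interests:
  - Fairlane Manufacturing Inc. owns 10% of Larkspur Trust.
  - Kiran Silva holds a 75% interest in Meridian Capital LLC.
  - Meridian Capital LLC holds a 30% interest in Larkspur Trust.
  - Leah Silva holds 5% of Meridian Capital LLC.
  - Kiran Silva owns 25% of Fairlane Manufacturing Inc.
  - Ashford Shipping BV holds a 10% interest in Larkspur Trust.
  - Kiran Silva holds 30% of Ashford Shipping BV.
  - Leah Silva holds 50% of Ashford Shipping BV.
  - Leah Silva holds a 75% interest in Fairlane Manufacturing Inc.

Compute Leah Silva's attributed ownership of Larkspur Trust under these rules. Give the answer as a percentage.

42%

By parent–child attribution (R2), Leah Silva is treated as also owning Kiran Silva's interest in Ashford Shipping BV, giving 50% + 30% = 80%.
By parent–child attribution (R2), Leah Silva is treated as also owning Kiran Silva's interest in Meridian Capital LLC, giving 5% + 75% = 80%.
By parent–child attribution (R2), Leah Silva is treated as also owning Kiran Silva's interest in Fairlane Manufacturing Inc, giving 75% + 25% = 100%.
Chain via Ashford Shipping BV (R1): 80% × 10% = 8% of Larkspur Trust.
Chain via Meridian Capital LLC (R1): 80% × 30% = 24% of Larkspur Trust.
Chain via Fairlane Manufacturing Inc. (R1): 100% × 10% = 10% of Larkspur Trust.
Aggregating (R3): 8% + 24% + 10% = 42%.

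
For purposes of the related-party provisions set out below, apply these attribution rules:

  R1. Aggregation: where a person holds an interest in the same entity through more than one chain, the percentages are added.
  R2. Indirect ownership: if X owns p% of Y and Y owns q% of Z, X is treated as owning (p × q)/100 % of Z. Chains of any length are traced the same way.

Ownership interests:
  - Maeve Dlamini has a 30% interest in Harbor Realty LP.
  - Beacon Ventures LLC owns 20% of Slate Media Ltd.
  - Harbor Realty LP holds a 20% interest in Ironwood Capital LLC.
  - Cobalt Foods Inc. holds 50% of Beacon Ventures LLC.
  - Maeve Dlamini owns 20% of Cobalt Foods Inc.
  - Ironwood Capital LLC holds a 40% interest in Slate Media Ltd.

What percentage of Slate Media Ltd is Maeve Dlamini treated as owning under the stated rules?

4.4%

Chain via Harbor Realty LP → Ironwood Capital LLC (R2): 30% × 20% × 40% = 2.4% of Slate Media Ltd.
Chain via Cobalt Foods Inc. → Beacon Ventures LLC (R2): 20% × 50% × 20% = 2% of Slate Media Ltd.
Aggregating (R1): 2.4% + 2% = 4.4%.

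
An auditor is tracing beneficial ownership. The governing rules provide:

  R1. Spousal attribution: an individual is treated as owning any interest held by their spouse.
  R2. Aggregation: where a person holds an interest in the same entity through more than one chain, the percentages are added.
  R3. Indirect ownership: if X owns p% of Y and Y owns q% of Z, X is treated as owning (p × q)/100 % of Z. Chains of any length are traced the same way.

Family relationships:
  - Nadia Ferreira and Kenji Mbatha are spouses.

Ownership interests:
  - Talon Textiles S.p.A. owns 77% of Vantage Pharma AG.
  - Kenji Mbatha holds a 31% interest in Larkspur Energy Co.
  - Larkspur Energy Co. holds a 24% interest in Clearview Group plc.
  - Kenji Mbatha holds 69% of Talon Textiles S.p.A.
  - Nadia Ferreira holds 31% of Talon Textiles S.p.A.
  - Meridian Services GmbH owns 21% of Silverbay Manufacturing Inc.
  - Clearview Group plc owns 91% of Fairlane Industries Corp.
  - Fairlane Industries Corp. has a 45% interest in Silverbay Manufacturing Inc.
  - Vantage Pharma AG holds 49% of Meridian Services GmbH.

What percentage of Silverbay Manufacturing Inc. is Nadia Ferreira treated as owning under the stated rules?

By spousal attribution (R1), Nadia Ferreira is treated as also owning Kenji Mbatha's interest in Talon Textiles S.p.A, giving 31% + 69% = 100%.
By spousal attribution (R1), Nadia Ferreira is treated as owning Kenji Mbatha's 31% interest in Larkspur Energy Co.
Chain via Talon Textiles S.p.A. → Vantage Pharma AG → Meridian Services GmbH (R3): 100% × 77% × 49% × 21% = 7.9233% of Silverbay Manufacturing Inc.
Chain via Larkspur Energy Co. → Clearview Group plc → Fairlane Industries Corp. (R3): 31% × 24% × 91% × 45% = 3.04668% of Silverbay Manufacturing Inc.
Aggregating (R2): 7.9233% + 3.04668% = 10.96998%.

10.96998%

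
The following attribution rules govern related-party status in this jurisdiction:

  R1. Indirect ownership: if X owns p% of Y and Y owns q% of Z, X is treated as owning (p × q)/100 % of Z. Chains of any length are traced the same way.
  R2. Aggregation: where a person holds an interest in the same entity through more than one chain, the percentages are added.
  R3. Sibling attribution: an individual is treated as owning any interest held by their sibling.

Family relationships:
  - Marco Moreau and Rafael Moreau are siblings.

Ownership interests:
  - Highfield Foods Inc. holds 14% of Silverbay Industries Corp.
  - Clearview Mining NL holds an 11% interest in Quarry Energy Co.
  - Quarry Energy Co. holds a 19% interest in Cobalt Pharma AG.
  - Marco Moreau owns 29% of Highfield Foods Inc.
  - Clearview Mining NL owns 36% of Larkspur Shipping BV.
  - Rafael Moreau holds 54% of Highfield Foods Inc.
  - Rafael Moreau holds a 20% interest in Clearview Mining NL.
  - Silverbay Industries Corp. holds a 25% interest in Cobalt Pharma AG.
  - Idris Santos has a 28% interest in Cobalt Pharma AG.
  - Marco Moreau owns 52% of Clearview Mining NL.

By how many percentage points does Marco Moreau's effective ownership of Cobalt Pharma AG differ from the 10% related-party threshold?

5.5902

By sibling attribution (R3), Marco Moreau is treated as also owning Rafael Moreau's interest in Clearview Mining NL, giving 52% + 20% = 72%.
By sibling attribution (R3), Marco Moreau is treated as also owning Rafael Moreau's interest in Highfield Foods Inc, giving 29% + 54% = 83%.
Chain via Clearview Mining NL → Quarry Energy Co. (R1): 72% × 11% × 19% = 1.5048% of Cobalt Pharma AG.
Chain via Highfield Foods Inc. → Silverbay Industries Corp. (R1): 83% × 14% × 25% = 2.905% of Cobalt Pharma AG.
Aggregating (R2): 1.5048% + 2.905% = 4.4098%.
4.4098% falls short of the 10% threshold by 5.5902 percentage points.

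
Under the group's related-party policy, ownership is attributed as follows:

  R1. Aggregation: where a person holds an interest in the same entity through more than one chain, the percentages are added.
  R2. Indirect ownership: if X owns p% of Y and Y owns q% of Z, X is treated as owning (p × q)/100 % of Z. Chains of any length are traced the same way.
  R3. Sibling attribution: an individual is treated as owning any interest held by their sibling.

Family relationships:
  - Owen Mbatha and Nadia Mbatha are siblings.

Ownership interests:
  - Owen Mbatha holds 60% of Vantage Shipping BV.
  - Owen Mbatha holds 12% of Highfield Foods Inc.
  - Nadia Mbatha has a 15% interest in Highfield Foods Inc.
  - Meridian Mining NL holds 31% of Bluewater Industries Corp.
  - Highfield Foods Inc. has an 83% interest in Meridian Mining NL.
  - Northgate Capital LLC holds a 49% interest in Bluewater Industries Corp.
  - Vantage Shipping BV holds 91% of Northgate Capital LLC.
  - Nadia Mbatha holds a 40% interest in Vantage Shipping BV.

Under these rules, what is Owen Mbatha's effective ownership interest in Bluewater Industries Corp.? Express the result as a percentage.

51.5371%

By sibling attribution (R3), Owen Mbatha is treated as also owning Nadia Mbatha's interest in Highfield Foods Inc, giving 12% + 15% = 27%.
By sibling attribution (R3), Owen Mbatha is treated as also owning Nadia Mbatha's interest in Vantage Shipping BV, giving 60% + 40% = 100%.
Chain via Highfield Foods Inc. → Meridian Mining NL (R2): 27% × 83% × 31% = 6.9471% of Bluewater Industries Corp.
Chain via Vantage Shipping BV → Northgate Capital LLC (R2): 100% × 91% × 49% = 44.59% of Bluewater Industries Corp.
Aggregating (R1): 6.9471% + 44.59% = 51.5371%.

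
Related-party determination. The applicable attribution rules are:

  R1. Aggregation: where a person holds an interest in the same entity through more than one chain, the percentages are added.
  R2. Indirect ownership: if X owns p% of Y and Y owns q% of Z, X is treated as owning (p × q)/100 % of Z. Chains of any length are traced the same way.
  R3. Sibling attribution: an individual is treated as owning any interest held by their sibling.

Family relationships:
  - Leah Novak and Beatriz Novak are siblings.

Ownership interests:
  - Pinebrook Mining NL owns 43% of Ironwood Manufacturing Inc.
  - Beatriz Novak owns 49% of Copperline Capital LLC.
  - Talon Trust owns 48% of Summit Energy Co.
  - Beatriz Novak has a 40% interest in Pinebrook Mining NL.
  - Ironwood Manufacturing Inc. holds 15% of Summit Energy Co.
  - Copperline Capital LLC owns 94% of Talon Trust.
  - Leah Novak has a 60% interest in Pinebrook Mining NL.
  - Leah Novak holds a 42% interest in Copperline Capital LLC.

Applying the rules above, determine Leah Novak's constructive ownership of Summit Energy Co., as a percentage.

By sibling attribution (R3), Leah Novak is treated as also owning Beatriz Novak's interest in Copperline Capital LLC, giving 42% + 49% = 91%.
By sibling attribution (R3), Leah Novak is treated as also owning Beatriz Novak's interest in Pinebrook Mining NL, giving 60% + 40% = 100%.
Chain via Copperline Capital LLC → Talon Trust (R2): 91% × 94% × 48% = 41.0592% of Summit Energy Co.
Chain via Pinebrook Mining NL → Ironwood Manufacturing Inc. (R2): 100% × 43% × 15% = 6.45% of Summit Energy Co.
Aggregating (R1): 41.0592% + 6.45% = 47.5092%.

47.5092%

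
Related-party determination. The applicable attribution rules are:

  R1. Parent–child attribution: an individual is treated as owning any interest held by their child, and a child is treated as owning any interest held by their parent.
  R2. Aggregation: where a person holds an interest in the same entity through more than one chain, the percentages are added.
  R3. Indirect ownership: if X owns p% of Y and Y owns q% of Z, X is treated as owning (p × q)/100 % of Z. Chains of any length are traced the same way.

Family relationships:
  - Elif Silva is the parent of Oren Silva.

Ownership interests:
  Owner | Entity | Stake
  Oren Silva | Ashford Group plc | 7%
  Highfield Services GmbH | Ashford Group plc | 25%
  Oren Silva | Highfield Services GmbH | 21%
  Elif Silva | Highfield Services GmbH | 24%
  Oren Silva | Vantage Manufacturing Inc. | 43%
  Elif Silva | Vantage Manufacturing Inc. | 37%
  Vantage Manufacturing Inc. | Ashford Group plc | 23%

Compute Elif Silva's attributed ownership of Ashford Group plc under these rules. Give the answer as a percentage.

36.65%

By parent–child attribution (R1), Elif Silva is treated as also owning Oren Silva's interest in Highfield Services GmbH, giving 24% + 21% = 45%.
By parent–child attribution (R1), Elif Silva is treated as also owning Oren Silva's interest in Vantage Manufacturing Inc, giving 37% + 43% = 80%.
By parent–child attribution (R1), Elif Silva is treated as owning Oren Silva's 7% interest in Ashford Group plc.
Chain via Highfield Services GmbH (R3): 45% × 25% = 11.25% of Ashford Group plc.
Chain via Vantage Manufacturing Inc. (R3): 80% × 23% = 18.4% of Ashford Group plc.
Direct interest in Ashford Group plc: 7%.
Aggregating (R2): 11.25% + 18.4% + 7% = 36.65%.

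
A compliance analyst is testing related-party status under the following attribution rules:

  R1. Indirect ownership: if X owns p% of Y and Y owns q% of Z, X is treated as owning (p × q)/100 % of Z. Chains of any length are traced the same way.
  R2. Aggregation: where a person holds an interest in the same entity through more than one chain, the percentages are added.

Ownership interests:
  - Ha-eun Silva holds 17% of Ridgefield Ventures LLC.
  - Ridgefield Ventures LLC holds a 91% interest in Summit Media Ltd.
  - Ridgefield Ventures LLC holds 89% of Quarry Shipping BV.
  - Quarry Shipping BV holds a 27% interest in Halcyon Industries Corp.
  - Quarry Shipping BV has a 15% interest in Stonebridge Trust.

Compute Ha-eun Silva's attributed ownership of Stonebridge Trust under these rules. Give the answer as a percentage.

Chain via Ridgefield Ventures LLC → Quarry Shipping BV (R1): 17% × 89% × 15% = 2.2695% of Stonebridge Trust.

2.2695%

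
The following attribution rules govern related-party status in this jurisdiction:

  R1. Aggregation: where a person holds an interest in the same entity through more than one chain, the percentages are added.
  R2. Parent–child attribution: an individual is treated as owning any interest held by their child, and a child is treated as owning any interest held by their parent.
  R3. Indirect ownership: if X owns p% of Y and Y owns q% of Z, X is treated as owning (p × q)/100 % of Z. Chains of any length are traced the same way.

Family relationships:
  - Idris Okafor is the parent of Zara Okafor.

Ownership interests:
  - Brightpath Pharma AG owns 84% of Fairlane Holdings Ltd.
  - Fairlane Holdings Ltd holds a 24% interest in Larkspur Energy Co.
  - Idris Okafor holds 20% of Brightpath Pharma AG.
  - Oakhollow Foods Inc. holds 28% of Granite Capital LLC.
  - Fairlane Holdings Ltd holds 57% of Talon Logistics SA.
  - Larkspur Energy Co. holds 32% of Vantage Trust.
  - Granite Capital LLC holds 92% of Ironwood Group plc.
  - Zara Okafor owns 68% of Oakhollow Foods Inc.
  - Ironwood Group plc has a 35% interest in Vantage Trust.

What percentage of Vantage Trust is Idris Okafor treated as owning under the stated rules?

By parent–child attribution (R2), Idris Okafor is treated as owning Zara Okafor's 68% interest in Oakhollow Foods Inc.
Chain via Brightpath Pharma AG → Fairlane Holdings Ltd → Larkspur Energy Co. (R3): 20% × 84% × 24% × 32% = 1.29024% of Vantage Trust.
Chain via Oakhollow Foods Inc. → Granite Capital LLC → Ironwood Group plc (R3): 68% × 28% × 92% × 35% = 6.13088% of Vantage Trust.
Aggregating (R1): 1.29024% + 6.13088% = 7.42112%.

7.42112%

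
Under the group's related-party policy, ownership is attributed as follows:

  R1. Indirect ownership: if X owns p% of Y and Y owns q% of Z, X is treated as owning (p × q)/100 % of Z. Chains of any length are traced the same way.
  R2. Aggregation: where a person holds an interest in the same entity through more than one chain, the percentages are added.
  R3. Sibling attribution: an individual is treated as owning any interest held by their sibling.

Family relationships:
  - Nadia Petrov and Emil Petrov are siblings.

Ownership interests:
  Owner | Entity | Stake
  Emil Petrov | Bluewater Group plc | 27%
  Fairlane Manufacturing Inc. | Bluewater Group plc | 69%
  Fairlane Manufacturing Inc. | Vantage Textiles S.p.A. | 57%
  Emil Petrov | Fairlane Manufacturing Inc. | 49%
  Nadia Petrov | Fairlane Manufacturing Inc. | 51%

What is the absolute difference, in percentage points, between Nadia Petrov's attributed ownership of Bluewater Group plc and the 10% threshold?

86

By sibling attribution (R3), Nadia Petrov is treated as also owning Emil Petrov's interest in Fairlane Manufacturing Inc, giving 51% + 49% = 100%.
By sibling attribution (R3), Nadia Petrov is treated as owning Emil Petrov's 27% interest in Bluewater Group plc.
Chain via Fairlane Manufacturing Inc. (R1): 100% × 69% = 69% of Bluewater Group plc.
Direct interest in Bluewater Group plc: 27%.
Aggregating (R2): 69% + 27% = 96%.
96% exceeds the 10% threshold by 86 percentage points.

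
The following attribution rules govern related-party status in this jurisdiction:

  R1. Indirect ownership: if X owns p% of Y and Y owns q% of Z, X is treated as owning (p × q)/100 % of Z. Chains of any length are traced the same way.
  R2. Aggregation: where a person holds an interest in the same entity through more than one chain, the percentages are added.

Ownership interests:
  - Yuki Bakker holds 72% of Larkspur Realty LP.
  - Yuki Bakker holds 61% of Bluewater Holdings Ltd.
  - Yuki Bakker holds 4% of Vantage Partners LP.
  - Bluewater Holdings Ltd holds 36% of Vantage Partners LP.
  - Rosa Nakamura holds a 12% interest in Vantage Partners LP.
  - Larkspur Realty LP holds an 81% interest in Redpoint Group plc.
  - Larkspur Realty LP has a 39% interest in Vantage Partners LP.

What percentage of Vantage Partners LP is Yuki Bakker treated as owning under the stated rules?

Chain via Larkspur Realty LP (R1): 72% × 39% = 28.08% of Vantage Partners LP.
Chain via Bluewater Holdings Ltd (R1): 61% × 36% = 21.96% of Vantage Partners LP.
Direct interest in Vantage Partners LP: 4%.
Aggregating (R2): 28.08% + 21.96% + 4% = 54.04%.

54.04%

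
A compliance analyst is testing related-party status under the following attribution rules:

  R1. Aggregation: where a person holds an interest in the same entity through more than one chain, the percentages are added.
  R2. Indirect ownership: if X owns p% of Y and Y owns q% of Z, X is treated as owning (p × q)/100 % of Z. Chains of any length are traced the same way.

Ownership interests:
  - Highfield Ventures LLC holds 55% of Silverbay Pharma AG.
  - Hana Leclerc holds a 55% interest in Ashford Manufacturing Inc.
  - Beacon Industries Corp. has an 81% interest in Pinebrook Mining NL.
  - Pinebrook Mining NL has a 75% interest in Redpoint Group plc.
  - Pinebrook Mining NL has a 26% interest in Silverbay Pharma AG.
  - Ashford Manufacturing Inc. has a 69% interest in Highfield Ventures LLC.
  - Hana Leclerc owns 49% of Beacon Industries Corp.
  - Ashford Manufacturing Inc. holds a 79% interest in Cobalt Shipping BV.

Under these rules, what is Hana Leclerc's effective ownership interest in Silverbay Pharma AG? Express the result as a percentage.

Chain via Ashford Manufacturing Inc. → Highfield Ventures LLC (R2): 55% × 69% × 55% = 20.8725% of Silverbay Pharma AG.
Chain via Beacon Industries Corp. → Pinebrook Mining NL (R2): 49% × 81% × 26% = 10.3194% of Silverbay Pharma AG.
Aggregating (R1): 20.8725% + 10.3194% = 31.1919%.

31.1919%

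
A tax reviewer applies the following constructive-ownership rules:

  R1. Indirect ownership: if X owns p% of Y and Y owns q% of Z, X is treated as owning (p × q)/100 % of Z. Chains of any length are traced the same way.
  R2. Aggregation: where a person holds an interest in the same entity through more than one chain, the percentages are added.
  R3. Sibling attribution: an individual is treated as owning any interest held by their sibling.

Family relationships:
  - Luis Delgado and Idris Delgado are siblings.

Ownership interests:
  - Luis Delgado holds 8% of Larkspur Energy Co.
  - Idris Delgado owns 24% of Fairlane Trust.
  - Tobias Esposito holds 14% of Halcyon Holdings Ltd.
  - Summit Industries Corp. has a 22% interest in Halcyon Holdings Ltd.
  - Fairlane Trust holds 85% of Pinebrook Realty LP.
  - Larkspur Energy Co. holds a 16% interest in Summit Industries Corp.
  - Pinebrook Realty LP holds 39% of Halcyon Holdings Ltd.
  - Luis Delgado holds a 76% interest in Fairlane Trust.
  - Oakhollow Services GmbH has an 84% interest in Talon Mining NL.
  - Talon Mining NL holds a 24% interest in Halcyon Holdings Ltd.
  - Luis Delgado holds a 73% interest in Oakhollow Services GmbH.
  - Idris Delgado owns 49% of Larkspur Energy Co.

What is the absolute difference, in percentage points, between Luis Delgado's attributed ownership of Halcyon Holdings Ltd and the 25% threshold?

By sibling attribution (R3), Luis Delgado is treated as also owning Idris Delgado's interest in Larkspur Energy Co, giving 8% + 49% = 57%.
By sibling attribution (R3), Luis Delgado is treated as also owning Idris Delgado's interest in Fairlane Trust, giving 76% + 24% = 100%.
Chain via Larkspur Energy Co. → Summit Industries Corp. (R1): 57% × 16% × 22% = 2.0064% of Halcyon Holdings Ltd.
Chain via Fairlane Trust → Pinebrook Realty LP (R1): 100% × 85% × 39% = 33.15% of Halcyon Holdings Ltd.
Chain via Oakhollow Services GmbH → Talon Mining NL (R1): 73% × 84% × 24% = 14.7168% of Halcyon Holdings Ltd.
Aggregating (R2): 2.0064% + 33.15% + 14.7168% = 49.8732%.
49.8732% exceeds the 25% threshold by 24.8732 percentage points.

24.8732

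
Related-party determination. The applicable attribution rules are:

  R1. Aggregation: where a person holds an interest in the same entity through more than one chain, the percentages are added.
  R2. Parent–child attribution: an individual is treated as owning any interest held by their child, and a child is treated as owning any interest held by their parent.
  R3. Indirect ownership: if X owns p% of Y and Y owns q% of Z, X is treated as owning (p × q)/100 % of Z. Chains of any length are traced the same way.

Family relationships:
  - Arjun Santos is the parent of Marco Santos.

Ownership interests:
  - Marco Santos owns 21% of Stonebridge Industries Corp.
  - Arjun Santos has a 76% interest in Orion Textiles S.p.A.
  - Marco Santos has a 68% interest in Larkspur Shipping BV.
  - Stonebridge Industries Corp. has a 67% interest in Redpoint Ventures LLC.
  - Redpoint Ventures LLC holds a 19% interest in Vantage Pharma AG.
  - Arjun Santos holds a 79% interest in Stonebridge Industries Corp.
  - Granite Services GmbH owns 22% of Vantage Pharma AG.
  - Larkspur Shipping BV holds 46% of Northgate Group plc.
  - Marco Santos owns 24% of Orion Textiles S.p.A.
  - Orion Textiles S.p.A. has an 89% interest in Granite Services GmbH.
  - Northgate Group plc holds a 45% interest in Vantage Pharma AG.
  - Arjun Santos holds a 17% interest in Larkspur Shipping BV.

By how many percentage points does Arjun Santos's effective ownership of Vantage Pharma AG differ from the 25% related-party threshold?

24.905

By parent–child attribution (R2), Arjun Santos is treated as also owning Marco Santos's interest in Stonebridge Industries Corp, giving 79% + 21% = 100%.
By parent–child attribution (R2), Arjun Santos is treated as also owning Marco Santos's interest in Orion Textiles S.p.A, giving 76% + 24% = 100%.
By parent–child attribution (R2), Arjun Santos is treated as also owning Marco Santos's interest in Larkspur Shipping BV, giving 17% + 68% = 85%.
Chain via Stonebridge Industries Corp. → Redpoint Ventures LLC (R3): 100% × 67% × 19% = 12.73% of Vantage Pharma AG.
Chain via Orion Textiles S.p.A. → Granite Services GmbH (R3): 100% × 89% × 22% = 19.58% of Vantage Pharma AG.
Chain via Larkspur Shipping BV → Northgate Group plc (R3): 85% × 46% × 45% = 17.595% of Vantage Pharma AG.
Aggregating (R1): 12.73% + 19.58% + 17.595% = 49.905%.
49.905% exceeds the 25% threshold by 24.905 percentage points.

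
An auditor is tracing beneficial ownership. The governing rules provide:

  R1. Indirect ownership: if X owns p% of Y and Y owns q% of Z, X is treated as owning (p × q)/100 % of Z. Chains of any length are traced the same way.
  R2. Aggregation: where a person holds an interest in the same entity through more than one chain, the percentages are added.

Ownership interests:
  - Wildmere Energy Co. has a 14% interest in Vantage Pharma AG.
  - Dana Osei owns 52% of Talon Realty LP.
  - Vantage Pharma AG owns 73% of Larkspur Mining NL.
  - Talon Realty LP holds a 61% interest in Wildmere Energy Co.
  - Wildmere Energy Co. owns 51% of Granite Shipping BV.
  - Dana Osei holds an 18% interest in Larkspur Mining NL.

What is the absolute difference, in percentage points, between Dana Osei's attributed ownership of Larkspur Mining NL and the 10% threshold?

Chain via Talon Realty LP → Wildmere Energy Co. → Vantage Pharma AG (R1): 52% × 61% × 14% × 73% = 3.241784% of Larkspur Mining NL.
Direct interest in Larkspur Mining NL: 18%.
Aggregating (R2): 3.241784% + 18% = 21.241784%.
21.241784% exceeds the 10% threshold by 11.241784 percentage points.

11.241784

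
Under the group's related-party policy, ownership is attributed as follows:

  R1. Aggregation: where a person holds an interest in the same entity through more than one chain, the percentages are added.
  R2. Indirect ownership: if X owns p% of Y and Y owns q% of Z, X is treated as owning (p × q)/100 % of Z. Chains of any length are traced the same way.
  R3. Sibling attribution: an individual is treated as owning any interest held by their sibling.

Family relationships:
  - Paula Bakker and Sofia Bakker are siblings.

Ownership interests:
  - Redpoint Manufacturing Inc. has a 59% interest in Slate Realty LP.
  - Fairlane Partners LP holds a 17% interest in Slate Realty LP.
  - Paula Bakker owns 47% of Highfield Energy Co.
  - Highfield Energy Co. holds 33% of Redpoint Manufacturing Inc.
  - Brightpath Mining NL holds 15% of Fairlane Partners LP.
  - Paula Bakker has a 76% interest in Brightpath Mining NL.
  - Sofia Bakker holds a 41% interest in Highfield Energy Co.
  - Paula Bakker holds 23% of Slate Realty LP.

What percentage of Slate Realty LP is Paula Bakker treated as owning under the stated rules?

42.0716%

By sibling attribution (R3), Paula Bakker is treated as also owning Sofia Bakker's interest in Highfield Energy Co, giving 47% + 41% = 88%.
Chain via Highfield Energy Co. → Redpoint Manufacturing Inc. (R2): 88% × 33% × 59% = 17.1336% of Slate Realty LP.
Chain via Brightpath Mining NL → Fairlane Partners LP (R2): 76% × 15% × 17% = 1.938% of Slate Realty LP.
Direct interest in Slate Realty LP: 23%.
Aggregating (R1): 17.1336% + 1.938% + 23% = 42.0716%.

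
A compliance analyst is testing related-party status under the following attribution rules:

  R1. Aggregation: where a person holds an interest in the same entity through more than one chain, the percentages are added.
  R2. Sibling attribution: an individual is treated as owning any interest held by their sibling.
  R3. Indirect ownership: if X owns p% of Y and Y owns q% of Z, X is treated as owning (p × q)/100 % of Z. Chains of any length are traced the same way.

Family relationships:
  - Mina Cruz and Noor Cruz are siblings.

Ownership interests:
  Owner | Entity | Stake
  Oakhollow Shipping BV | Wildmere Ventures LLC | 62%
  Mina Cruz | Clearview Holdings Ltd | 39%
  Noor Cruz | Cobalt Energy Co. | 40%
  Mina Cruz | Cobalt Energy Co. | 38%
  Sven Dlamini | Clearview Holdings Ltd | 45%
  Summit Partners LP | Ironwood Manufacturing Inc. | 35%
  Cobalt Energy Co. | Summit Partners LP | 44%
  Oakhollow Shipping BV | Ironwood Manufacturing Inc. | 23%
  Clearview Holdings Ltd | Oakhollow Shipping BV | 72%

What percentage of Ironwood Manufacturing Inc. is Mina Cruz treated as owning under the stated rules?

18.4704%

By sibling attribution (R2), Mina Cruz is treated as also owning Noor Cruz's interest in Cobalt Energy Co, giving 38% + 40% = 78%.
Chain via Cobalt Energy Co. → Summit Partners LP (R3): 78% × 44% × 35% = 12.012% of Ironwood Manufacturing Inc.
Chain via Clearview Holdings Ltd → Oakhollow Shipping BV (R3): 39% × 72% × 23% = 6.4584% of Ironwood Manufacturing Inc.
Aggregating (R1): 12.012% + 6.4584% = 18.4704%.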